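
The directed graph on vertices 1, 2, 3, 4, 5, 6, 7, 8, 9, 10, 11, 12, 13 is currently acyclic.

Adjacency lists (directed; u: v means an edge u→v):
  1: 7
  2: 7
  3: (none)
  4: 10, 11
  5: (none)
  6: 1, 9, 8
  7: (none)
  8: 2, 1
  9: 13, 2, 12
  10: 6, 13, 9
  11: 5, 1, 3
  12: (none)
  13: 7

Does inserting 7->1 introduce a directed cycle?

Yes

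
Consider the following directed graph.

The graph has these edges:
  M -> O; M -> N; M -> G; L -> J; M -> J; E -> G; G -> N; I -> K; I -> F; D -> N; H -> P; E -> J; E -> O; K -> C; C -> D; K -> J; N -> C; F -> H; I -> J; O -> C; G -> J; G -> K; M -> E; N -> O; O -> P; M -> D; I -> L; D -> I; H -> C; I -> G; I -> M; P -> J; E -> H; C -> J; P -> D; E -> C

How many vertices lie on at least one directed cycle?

A vertex is on a directed cycle iff it belongs to a strongly connected component of size ≥ 2 (or has a self-loop).
The vertices on cycles are {C, D, E, F, G, H, I, K, M, N, O, P} — 12 in total.

12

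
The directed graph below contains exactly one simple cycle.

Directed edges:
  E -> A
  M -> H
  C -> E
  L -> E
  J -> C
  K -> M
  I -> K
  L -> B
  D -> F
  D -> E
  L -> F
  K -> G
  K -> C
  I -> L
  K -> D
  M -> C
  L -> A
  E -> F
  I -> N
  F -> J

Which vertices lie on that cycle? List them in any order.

C, E, F, J

DFS with gray/black marking from F:
F gray
  J gray
    C gray
      E gray
        E→F: F is gray → back edge
Back edge closes the cycle F → J → C → E → F; its vertices are {C, E, F, J}.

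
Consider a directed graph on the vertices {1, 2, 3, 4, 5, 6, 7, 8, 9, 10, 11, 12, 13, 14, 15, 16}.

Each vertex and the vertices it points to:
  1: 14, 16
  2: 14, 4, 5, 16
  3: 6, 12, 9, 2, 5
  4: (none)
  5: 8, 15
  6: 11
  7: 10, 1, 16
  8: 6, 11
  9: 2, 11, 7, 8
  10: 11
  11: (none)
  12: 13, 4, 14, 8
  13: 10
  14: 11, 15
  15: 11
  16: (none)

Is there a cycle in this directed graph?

DFS with white/gray/black marking, starting from 2:
2 gray
  14 gray
    11 gray
    11 black
    15 gray
      15→11: 11 black — skip
    15 black
  14 black
  4 gray
  4 black
  5 gray
    8 gray
      6 gray
        6→11: 11 black — skip
      6 black
      8→11: 11 black — skip
    8 black
    5→15: 15 black — skip
  5 black
  16 gray
  16 black
2 black
1 gray
  1→14: 14 black — skip
  1→16: 16 black — skip
1 black
3 gray
  3→6: 6 black — skip
  12 gray
    13 gray
      10 gray
        10→11: 11 black — skip
      10 black
    13 black
    12→4: 4 black — skip
    12→14: 14 black — skip
    12→8: 8 black — skip
  12 black
  9 gray
    9→2: 2 black — skip
    9→11: 11 black — skip
    7 gray
      7→10: 10 black — skip
      7→1: 1 black — skip
      7→16: 16 black — skip
    7 black
    9→8: 8 black — skip
  9 black
  3→2: 2 black — skip
  3→5: 5 black — skip
3 black
Every edge goes to a white or black vertex — no back edge, so the graph is acyclic.

No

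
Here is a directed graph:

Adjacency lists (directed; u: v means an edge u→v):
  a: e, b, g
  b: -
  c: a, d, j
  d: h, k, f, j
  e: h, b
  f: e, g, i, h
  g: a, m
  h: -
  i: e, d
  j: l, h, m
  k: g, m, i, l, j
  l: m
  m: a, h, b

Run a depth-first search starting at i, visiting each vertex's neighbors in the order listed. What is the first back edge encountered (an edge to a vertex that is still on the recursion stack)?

DFS from i (visiting each vertex's neighbors in the order listed); mark gray on enter, black on exit:
i gray
  e gray
    h gray
    h black
    b gray
    b black
  e black
  d gray
    d→h: h black — skip
    k gray
      g gray
        a gray
          a→e: e black — skip
          a→b: b black — skip
          a→g: g is gray → back edge
First back edge: a → g.

a→g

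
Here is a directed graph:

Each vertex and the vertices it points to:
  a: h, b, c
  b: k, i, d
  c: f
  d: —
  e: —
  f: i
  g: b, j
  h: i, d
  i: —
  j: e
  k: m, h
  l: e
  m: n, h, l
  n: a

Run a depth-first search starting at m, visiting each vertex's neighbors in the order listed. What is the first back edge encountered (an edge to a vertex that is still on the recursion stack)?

DFS from m (visiting each vertex's neighbors in the order listed); mark gray on enter, black on exit:
m gray
  n gray
    a gray
      h gray
        i gray
        i black
        d gray
        d black
      h black
      b gray
        k gray
          k→m: m is gray → back edge
First back edge: k → m.

k→m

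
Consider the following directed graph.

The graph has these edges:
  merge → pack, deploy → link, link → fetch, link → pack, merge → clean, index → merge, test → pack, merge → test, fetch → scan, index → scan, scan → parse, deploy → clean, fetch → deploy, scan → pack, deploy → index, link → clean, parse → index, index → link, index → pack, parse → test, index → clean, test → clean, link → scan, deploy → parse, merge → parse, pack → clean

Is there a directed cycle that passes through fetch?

Yes

fetch is on a cycle iff fetch can reach itself via ≥1 edge.
fetch → deploy → link → fetch — yes.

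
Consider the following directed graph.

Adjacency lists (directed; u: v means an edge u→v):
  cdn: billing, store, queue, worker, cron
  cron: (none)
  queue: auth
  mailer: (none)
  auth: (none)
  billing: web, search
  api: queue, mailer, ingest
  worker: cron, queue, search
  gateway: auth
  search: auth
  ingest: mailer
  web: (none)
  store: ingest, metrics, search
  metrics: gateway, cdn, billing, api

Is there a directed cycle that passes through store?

store is on a cycle iff store can reach itself via ≥1 edge.
store → metrics → cdn → store — yes.

Yes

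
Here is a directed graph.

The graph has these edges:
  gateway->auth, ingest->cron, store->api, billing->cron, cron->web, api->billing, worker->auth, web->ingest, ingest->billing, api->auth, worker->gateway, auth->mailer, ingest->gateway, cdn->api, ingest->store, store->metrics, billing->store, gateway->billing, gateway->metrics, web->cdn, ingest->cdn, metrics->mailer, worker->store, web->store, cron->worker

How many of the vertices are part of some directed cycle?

9

A vertex is on a directed cycle iff it belongs to a strongly connected component of size ≥ 2 (or has a self-loop).
The vertices on cycles are {api, cdn, web, cron, store, ingest, worker, billing, gateway} — 9 in total.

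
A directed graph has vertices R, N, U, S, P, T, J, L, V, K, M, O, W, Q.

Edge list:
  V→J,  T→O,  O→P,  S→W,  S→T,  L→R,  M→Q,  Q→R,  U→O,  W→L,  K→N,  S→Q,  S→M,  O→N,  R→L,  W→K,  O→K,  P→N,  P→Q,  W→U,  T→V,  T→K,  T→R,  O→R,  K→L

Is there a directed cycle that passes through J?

J lies on a cycle iff there is a path from J back to itself.
Exploring from J, it never reaches itself; equivalently, its strongly connected component is a singleton.

No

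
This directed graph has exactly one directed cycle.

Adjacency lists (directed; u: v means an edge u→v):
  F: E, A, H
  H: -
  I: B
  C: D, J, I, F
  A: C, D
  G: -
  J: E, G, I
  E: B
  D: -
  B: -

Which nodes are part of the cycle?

DFS with gray/black marking from C:
C gray
  D gray
  D black
  J gray
    E gray
      B gray
      B black
    E black
    G gray
    G black
    I gray
      I→B: B black — skip
    I black
  J black
  C→I: I black — skip
  F gray
    F→E: E black — skip
    A gray
      A→C: C is gray → back edge
Back edge closes the cycle C → F → A → C; its vertices are {A, C, F}.

A, C, F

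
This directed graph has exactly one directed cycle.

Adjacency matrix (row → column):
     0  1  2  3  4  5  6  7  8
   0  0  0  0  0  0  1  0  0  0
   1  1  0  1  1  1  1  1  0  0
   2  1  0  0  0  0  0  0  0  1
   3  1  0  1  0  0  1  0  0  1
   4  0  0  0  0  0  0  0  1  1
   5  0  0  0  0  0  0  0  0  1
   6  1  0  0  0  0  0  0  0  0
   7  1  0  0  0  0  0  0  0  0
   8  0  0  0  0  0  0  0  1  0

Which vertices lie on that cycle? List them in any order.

0, 5, 7, 8

DFS with gray/black marking from 5:
5 gray
  8 gray
    7 gray
      0 gray
        0→5: 5 is gray → back edge
Back edge closes the cycle 5 → 8 → 7 → 0 → 5; its vertices are {0, 5, 7, 8}.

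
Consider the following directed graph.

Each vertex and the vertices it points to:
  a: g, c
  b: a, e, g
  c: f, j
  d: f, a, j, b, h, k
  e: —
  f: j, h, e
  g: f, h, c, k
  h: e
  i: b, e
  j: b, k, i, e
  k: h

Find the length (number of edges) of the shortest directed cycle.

For each vertex v, BFS finds the shortest path from v back to v.
The shortest such closed walk is j → b → g → f → j, length 4.

4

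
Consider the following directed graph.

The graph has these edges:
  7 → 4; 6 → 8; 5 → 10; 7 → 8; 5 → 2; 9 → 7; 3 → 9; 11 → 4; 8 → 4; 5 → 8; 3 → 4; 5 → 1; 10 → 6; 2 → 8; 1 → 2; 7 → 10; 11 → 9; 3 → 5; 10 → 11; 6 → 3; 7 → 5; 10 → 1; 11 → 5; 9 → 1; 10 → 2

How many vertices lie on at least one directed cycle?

A vertex is on a directed cycle iff it belongs to a strongly connected component of size ≥ 2 (or has a self-loop).
The vertices on cycles are {3, 5, 6, 7, 9, 10, 11} — 7 in total.

7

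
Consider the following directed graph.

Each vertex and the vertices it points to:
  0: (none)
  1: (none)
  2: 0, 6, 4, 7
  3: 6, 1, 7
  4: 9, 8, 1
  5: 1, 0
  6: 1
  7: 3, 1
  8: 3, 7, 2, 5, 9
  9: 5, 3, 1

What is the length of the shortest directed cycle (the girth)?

For each vertex v, BFS finds the shortest path from v back to v.
The shortest such closed walk is 3 → 7 → 3, length 2.

2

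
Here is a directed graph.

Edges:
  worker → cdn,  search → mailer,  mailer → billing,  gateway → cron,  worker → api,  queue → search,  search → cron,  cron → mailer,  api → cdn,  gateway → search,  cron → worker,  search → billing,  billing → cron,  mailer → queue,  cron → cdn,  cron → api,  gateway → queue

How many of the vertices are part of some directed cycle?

5

A vertex is on a directed cycle iff it belongs to a strongly connected component of size ≥ 2 (or has a self-loop).
The vertices on cycles are {cron, queue, mailer, search, billing} — 5 in total.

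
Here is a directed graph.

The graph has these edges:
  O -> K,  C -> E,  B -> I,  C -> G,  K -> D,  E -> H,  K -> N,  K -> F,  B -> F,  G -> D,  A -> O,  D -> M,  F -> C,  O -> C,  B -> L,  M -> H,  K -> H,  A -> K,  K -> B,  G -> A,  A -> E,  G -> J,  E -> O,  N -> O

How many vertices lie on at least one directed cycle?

9

A vertex is on a directed cycle iff it belongs to a strongly connected component of size ≥ 2 (or has a self-loop).
The vertices on cycles are {A, B, C, E, F, G, K, N, O} — 9 in total.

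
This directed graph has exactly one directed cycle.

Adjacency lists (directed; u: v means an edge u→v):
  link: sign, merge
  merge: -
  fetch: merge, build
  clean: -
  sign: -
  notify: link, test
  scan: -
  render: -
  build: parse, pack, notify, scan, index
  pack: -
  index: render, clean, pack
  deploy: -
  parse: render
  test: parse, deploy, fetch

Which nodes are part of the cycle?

test, build, fetch, notify

DFS with gray/black marking from build:
build gray
  parse gray
    render gray
    render black
  parse black
  pack gray
  pack black
  notify gray
    link gray
      sign gray
      sign black
      merge gray
      merge black
    link black
    test gray
      test→parse: parse black — skip
      deploy gray
      deploy black
      fetch gray
        fetch→merge: merge black — skip
        fetch→build: build is gray → back edge
Back edge closes the cycle build → notify → test → fetch → build; its vertices are {test, build, fetch, notify}.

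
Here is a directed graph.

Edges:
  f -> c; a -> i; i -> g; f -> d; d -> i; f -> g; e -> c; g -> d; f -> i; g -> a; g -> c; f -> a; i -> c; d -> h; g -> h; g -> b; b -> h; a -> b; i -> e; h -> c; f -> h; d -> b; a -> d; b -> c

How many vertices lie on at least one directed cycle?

4

A vertex is on a directed cycle iff it belongs to a strongly connected component of size ≥ 2 (or has a self-loop).
The vertices on cycles are {a, d, g, i} — 4 in total.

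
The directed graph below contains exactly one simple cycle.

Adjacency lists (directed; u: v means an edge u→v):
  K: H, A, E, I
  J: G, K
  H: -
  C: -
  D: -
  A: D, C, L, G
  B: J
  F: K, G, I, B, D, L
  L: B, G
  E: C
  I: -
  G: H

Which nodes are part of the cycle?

A, B, J, K, L

DFS with gray/black marking from K:
K gray
  H gray
  H black
  A gray
    D gray
    D black
    C gray
    C black
    L gray
      B gray
        J gray
          G gray
            G→H: H black — skip
          G black
          J→K: K is gray → back edge
Back edge closes the cycle K → A → L → B → J → K; its vertices are {A, B, J, K, L}.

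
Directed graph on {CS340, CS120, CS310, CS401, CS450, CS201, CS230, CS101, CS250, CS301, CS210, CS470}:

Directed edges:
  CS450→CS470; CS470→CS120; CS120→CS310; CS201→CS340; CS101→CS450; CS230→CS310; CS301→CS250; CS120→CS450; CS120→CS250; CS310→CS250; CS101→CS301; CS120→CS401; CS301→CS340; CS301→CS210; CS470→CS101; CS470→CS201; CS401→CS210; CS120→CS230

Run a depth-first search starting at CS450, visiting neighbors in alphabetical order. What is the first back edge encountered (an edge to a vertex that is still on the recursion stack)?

DFS from CS450 (visiting neighbors in alphabetical order); mark gray on enter, black on exit:
CS450 gray
  CS470 gray
    CS101 gray
      CS301 gray
        CS210 gray
        CS210 black
        CS250 gray
        CS250 black
        CS340 gray
        CS340 black
      CS301 black
      CS101→CS450: CS450 is gray → back edge
First back edge: CS101 → CS450.

CS101→CS450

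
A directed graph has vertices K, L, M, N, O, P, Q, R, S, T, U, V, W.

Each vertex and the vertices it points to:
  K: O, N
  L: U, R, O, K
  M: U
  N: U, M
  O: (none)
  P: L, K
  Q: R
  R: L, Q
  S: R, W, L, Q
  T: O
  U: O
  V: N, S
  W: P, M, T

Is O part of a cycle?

O lies on a cycle iff there is a path from O back to itself.
Exploring from O, it never reaches itself; equivalently, its strongly connected component is a singleton.

No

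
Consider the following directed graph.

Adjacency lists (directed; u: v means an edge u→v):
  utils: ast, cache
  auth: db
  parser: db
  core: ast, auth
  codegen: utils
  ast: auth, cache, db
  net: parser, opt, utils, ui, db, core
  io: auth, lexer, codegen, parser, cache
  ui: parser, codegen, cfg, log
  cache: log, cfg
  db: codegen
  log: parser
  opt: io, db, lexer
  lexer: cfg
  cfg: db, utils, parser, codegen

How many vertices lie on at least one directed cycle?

9

A vertex is on a directed cycle iff it belongs to a strongly connected component of size ≥ 2 (or has a self-loop).
The vertices on cycles are {db, ast, cfg, log, auth, cache, utils, parser, codegen} — 9 in total.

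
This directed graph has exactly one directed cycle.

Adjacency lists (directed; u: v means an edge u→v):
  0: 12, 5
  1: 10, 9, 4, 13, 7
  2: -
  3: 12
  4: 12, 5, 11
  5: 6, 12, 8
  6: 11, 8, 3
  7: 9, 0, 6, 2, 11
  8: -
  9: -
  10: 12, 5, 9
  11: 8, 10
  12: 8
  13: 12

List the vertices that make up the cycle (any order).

DFS with gray/black marking from 6:
6 gray
  11 gray
    8 gray
    8 black
    10 gray
      12 gray
        12→8: 8 black — skip
      12 black
      5 gray
        5→6: 6 is gray → back edge
Back edge closes the cycle 6 → 11 → 10 → 5 → 6; its vertices are {5, 6, 10, 11}.

5, 6, 10, 11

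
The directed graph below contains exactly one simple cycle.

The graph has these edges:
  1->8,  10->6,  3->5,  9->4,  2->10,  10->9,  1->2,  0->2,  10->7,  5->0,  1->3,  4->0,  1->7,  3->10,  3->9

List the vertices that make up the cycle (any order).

0, 2, 4, 9, 10

DFS with gray/black marking from 10:
10 gray
  9 gray
    4 gray
      0 gray
        2 gray
          2→10: 10 is gray → back edge
Back edge closes the cycle 10 → 9 → 4 → 0 → 2 → 10; its vertices are {0, 2, 4, 9, 10}.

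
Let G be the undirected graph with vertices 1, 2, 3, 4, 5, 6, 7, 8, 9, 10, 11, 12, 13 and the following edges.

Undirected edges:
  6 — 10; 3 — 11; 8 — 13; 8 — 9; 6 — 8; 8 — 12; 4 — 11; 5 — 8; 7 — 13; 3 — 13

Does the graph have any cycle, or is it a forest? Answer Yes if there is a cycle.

No

DFS, tracking each vertex's parent; an edge to a visited non-parent vertex closes a cycle.
Start from 1:
visit 1 (parent –)
visit 2 (parent –)
visit 3 (parent –)
  visit 11 (parent 3)
    visit 4 (parent 11)
      4–11: parent, skip
    11–3: parent, skip
  visit 13 (parent 3)
    visit 7 (parent 13)
      7–13: parent, skip
    visit 8 (parent 13)
      8–13: parent, skip
      visit 6 (parent 8)
        6–8: parent, skip
        visit 10 (parent 6)
          10–6: parent, skip
      visit 12 (parent 8)
        12–8: parent, skip
      visit 5 (parent 8)
        5–8: parent, skip
      visit 9 (parent 8)
        9–8: parent, skip
    13–3: parent, skip
No non-parent visited neighbor found — the graph is a forest.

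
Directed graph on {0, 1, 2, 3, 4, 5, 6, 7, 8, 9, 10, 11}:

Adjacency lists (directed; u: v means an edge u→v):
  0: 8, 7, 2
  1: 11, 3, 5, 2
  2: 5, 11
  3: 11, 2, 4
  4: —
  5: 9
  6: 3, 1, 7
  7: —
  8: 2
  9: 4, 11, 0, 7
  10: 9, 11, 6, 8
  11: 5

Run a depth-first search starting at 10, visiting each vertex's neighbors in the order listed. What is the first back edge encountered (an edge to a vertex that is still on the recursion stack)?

DFS from 10 (visiting each vertex's neighbors in the order listed); mark gray on enter, black on exit:
10 gray
  9 gray
    4 gray
    4 black
    11 gray
      5 gray
        5→9: 9 is gray → back edge
First back edge: 5 → 9.

5->9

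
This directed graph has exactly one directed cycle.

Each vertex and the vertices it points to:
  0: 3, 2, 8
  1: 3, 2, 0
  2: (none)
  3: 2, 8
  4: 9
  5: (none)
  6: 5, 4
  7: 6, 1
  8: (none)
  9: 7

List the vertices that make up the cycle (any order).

4, 6, 7, 9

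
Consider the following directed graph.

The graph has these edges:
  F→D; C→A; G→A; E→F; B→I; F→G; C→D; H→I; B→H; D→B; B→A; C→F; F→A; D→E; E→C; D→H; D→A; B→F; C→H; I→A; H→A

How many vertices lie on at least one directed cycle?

5

A vertex is on a directed cycle iff it belongs to a strongly connected component of size ≥ 2 (or has a self-loop).
The vertices on cycles are {B, C, D, E, F} — 5 in total.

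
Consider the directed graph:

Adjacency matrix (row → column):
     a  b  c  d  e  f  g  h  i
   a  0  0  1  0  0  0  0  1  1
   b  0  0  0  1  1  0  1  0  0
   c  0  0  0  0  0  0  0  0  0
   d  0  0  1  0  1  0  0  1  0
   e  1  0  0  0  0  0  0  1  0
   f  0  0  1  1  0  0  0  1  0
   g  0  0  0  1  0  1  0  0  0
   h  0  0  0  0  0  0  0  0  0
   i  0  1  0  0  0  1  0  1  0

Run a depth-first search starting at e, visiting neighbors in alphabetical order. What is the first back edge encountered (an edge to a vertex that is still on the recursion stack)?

DFS from e (visiting neighbors in alphabetical order); mark gray on enter, black on exit:
e gray
  a gray
    c gray
    c black
    h gray
    h black
    i gray
      b gray
        d gray
          d→c: c black — skip
          d→e: e is gray → back edge
First back edge: d → e.

d→e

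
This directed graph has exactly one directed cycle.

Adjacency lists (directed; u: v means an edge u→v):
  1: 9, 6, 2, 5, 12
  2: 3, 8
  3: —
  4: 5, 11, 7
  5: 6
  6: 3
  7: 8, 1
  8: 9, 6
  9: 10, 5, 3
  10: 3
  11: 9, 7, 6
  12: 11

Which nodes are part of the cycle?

1, 7, 11, 12

DFS with gray/black marking from 11:
11 gray
  9 gray
    10 gray
      3 gray
      3 black
    10 black
    5 gray
      6 gray
        6→3: 3 black — skip
      6 black
    5 black
    9→3: 3 black — skip
  9 black
  7 gray
    8 gray
      8→9: 9 black — skip
      8→6: 6 black — skip
    8 black
    1 gray
      1→9: 9 black — skip
      1→6: 6 black — skip
      2 gray
        2→3: 3 black — skip
        2→8: 8 black — skip
      2 black
      1→5: 5 black — skip
      12 gray
        12→11: 11 is gray → back edge
Back edge closes the cycle 11 → 7 → 1 → 12 → 11; its vertices are {1, 7, 11, 12}.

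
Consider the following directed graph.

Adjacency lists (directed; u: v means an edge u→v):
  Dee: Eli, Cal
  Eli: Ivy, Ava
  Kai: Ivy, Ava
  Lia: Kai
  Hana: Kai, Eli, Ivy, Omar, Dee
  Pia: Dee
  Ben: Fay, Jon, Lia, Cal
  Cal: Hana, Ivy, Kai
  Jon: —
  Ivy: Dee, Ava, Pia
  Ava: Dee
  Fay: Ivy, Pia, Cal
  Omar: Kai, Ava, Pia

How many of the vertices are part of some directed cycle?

9

A vertex is on a directed cycle iff it belongs to a strongly connected component of size ≥ 2 (or has a self-loop).
The vertices on cycles are {Ava, Cal, Dee, Eli, Ivy, Kai, Pia, Hana, Omar} — 9 in total.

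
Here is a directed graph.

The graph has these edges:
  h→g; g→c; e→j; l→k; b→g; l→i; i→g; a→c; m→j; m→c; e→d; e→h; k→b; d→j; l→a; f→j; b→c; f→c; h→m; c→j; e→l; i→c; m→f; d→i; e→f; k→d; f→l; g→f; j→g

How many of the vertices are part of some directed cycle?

10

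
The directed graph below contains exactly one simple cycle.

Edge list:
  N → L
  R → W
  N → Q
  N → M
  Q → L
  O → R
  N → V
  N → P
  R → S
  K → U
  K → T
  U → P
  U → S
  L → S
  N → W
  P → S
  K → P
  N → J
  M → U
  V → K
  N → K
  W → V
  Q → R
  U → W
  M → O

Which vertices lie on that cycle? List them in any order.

DFS with gray/black marking from V:
V gray
  K gray
    T gray
    T black
    U gray
      S gray
      S black
      P gray
        P→S: S black — skip
      P black
      W gray
        W→V: V is gray → back edge
Back edge closes the cycle V → K → U → W → V; its vertices are {K, U, V, W}.

K, U, V, W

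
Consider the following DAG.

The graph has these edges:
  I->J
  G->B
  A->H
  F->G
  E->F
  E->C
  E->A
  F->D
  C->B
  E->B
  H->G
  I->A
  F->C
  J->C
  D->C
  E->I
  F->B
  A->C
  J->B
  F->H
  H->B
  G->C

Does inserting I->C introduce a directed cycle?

Adding I→C creates a cycle iff C can already reach I.
Explore from C: no path reaches I. The graph stays acyclic.

No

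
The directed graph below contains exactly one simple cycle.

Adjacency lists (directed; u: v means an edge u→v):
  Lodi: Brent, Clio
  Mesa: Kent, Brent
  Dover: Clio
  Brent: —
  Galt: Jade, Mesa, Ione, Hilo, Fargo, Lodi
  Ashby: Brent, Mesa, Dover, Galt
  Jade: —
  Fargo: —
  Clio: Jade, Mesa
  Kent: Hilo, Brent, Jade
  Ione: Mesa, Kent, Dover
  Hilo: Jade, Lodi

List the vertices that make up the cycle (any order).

Clio, Hilo, Kent, Lodi, Mesa

DFS with gray/black marking from Mesa:
Mesa gray
  Kent gray
    Hilo gray
      Jade gray
      Jade black
      Lodi gray
        Brent gray
        Brent black
        Clio gray
          Clio→Jade: Jade black — skip
          Clio→Mesa: Mesa is gray → back edge
Back edge closes the cycle Mesa → Kent → Hilo → Lodi → Clio → Mesa; its vertices are {Clio, Hilo, Kent, Lodi, Mesa}.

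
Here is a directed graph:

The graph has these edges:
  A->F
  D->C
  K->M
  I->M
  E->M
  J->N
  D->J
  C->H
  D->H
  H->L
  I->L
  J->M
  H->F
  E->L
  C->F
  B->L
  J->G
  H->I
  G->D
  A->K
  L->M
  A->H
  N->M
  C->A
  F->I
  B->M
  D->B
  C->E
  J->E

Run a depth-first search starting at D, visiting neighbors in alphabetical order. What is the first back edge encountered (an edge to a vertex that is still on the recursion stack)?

DFS from D (visiting neighbors in alphabetical order); mark gray on enter, black on exit:
D gray
  B gray
    L gray
      M gray
      M black
    L black
    B→M: M black — skip
  B black
  C gray
    A gray
      F gray
        I gray
          I→L: L black — skip
          I→M: M black — skip
        I black
      F black
      H gray
        H→F: F black — skip
        H→I: I black — skip
        H→L: L black — skip
      H black
      K gray
        K→M: M black — skip
      K black
    A black
    E gray
      E→L: L black — skip
      E→M: M black — skip
    E black
    C→F: F black — skip
    C→H: H black — skip
  C black
  D→H: H black — skip
  J gray
    J→E: E black — skip
    G gray
      G→D: D is gray → back edge
First back edge: G → D.

G->D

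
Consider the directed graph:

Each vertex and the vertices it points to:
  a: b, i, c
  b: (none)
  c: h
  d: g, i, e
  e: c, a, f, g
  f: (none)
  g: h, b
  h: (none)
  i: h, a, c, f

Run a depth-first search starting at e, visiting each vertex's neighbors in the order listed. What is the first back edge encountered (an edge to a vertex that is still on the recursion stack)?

i->a

DFS from e (visiting each vertex's neighbors in the order listed); mark gray on enter, black on exit:
e gray
  c gray
    h gray
    h black
  c black
  a gray
    b gray
    b black
    i gray
      i→h: h black — skip
      i→a: a is gray → back edge
First back edge: i → a.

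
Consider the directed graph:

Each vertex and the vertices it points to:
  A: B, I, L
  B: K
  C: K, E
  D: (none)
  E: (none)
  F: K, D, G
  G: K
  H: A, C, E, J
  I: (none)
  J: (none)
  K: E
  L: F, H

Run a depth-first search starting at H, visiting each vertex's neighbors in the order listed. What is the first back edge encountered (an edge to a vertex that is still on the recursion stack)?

L->H

DFS from H (visiting each vertex's neighbors in the order listed); mark gray on enter, black on exit:
H gray
  A gray
    B gray
      K gray
        E gray
        E black
      K black
    B black
    I gray
    I black
    L gray
      F gray
        F→K: K black — skip
        D gray
        D black
        G gray
          G→K: K black — skip
        G black
      F black
      L→H: H is gray → back edge
First back edge: L → H.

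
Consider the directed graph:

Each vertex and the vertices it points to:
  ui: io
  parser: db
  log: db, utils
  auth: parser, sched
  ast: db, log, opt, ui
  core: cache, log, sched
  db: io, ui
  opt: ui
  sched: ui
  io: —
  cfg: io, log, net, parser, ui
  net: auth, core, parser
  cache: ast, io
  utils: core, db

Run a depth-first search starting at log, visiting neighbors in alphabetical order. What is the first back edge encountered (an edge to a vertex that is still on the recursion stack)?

ast→log

DFS from log (visiting neighbors in alphabetical order); mark gray on enter, black on exit:
log gray
  db gray
    io gray
    io black
    ui gray
      ui→io: io black — skip
    ui black
  db black
  utils gray
    core gray
      cache gray
        ast gray
          ast→db: db black — skip
          ast→log: log is gray → back edge
First back edge: ast → log.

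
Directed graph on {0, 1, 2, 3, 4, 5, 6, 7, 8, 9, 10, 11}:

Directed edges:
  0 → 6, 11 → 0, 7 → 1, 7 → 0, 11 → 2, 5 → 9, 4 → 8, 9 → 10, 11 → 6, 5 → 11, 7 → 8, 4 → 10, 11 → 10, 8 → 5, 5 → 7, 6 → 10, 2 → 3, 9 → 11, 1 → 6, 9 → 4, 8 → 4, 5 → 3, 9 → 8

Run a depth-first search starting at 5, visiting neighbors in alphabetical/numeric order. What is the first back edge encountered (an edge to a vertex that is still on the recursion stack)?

4->8

DFS from 5 (visiting neighbors in alphabetical/numeric order); mark gray on enter, black on exit:
5 gray
  3 gray
  3 black
  7 gray
    0 gray
      6 gray
        10 gray
        10 black
      6 black
    0 black
    1 gray
      1→6: 6 black — skip
    1 black
    8 gray
      4 gray
        4→8: 8 is gray → back edge
First back edge: 4 → 8.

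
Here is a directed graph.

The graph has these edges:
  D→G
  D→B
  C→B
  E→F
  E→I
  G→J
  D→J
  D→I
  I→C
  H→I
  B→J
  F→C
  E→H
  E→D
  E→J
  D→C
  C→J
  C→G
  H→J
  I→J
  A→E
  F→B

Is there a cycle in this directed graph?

DFS with white/gray/black marking, starting from B:
B gray
  J gray
  J black
B black
A gray
  E gray
    F gray
      C gray
        G gray
          G→J: J black — skip
        G black
        C→J: J black — skip
        C→B: B black — skip
      C black
      F→B: B black — skip
    F black
    D gray
      D→J: J black — skip
      D→G: G black — skip
      D→C: C black — skip
      D→B: B black — skip
      I gray
        I→J: J black — skip
        I→C: C black — skip
      I black
    D black
    E→I: I black — skip
    H gray
      H→J: J black — skip
      H→I: I black — skip
    H black
    E→J: J black — skip
  E black
A black
Every edge goes to a white or black vertex — no back edge, so the graph is acyclic.

No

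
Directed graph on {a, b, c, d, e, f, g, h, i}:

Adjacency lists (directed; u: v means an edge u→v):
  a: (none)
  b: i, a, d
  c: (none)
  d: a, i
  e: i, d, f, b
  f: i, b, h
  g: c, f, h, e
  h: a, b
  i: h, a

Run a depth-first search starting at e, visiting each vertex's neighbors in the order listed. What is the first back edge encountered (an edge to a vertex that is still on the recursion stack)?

b->i

DFS from e (visiting each vertex's neighbors in the order listed); mark gray on enter, black on exit:
e gray
  i gray
    h gray
      a gray
      a black
      b gray
        b→i: i is gray → back edge
First back edge: b → i.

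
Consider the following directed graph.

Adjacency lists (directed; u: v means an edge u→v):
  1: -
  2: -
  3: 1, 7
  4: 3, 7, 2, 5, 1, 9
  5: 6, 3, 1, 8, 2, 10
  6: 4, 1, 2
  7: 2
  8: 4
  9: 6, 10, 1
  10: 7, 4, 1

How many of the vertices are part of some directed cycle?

A vertex is on a directed cycle iff it belongs to a strongly connected component of size ≥ 2 (or has a self-loop).
The vertices on cycles are {4, 5, 6, 8, 9, 10} — 6 in total.

6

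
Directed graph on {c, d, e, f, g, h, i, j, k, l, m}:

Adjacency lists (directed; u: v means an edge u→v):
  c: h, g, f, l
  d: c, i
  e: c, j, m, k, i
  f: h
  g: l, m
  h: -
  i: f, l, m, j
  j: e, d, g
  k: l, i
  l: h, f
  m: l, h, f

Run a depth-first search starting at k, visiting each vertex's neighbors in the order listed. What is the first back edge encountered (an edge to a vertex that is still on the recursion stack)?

DFS from k (visiting each vertex's neighbors in the order listed); mark gray on enter, black on exit:
k gray
  l gray
    h gray
    h black
    f gray
      f→h: h black — skip
    f black
  l black
  i gray
    i→f: f black — skip
    i→l: l black — skip
    m gray
      m→l: l black — skip
      m→h: h black — skip
      m→f: f black — skip
    m black
    j gray
      e gray
        c gray
          c→h: h black — skip
          g gray
            g→l: l black — skip
            g→m: m black — skip
          g black
          c→f: f black — skip
          c→l: l black — skip
        c black
        e→j: j is gray → back edge
First back edge: e → j.

e→j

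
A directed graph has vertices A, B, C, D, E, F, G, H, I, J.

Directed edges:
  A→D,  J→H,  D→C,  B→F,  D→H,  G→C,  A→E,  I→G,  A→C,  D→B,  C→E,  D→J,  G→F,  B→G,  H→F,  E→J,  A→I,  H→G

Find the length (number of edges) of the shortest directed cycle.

For each vertex v, BFS finds the shortest path from v back to v.
The shortest such closed walk is E → J → H → G → C → E, length 5.

5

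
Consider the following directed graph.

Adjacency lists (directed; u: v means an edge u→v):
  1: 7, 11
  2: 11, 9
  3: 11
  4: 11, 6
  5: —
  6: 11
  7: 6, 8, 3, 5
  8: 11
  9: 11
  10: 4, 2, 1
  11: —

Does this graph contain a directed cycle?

DFS with white/gray/black marking, starting from 1:
1 gray
  7 gray
    6 gray
      11 gray
      11 black
    6 black
    8 gray
      8→11: 11 black — skip
    8 black
    3 gray
      3→11: 11 black — skip
    3 black
    5 gray
    5 black
  7 black
  1→11: 11 black — skip
1 black
2 gray
  2→11: 11 black — skip
  9 gray
    9→11: 11 black — skip
  9 black
2 black
4 gray
  4→11: 11 black — skip
  4→6: 6 black — skip
4 black
10 gray
  10→4: 4 black — skip
  10→2: 2 black — skip
  10→1: 1 black — skip
10 black
Every edge goes to a white or black vertex — no back edge, so the graph is acyclic.

No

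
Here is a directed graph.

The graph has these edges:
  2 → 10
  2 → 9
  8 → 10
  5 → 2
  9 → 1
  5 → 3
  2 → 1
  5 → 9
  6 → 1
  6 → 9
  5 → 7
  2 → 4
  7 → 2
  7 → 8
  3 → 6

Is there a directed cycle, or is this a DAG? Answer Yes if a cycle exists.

No

DFS with white/gray/black marking, starting from 10:
10 gray
10 black
1 gray
1 black
2 gray
  2→10: 10 black — skip
  4 gray
  4 black
  9 gray
    9→1: 1 black — skip
  9 black
  2→1: 1 black — skip
2 black
3 gray
  6 gray
    6→1: 1 black — skip
    6→9: 9 black — skip
  6 black
3 black
5 gray
  5→9: 9 black — skip
  5→2: 2 black — skip
  7 gray
    7→2: 2 black — skip
    8 gray
      8→10: 10 black — skip
    8 black
  7 black
  5→3: 3 black — skip
5 black
Every edge goes to a white or black vertex — no back edge, so the graph is acyclic.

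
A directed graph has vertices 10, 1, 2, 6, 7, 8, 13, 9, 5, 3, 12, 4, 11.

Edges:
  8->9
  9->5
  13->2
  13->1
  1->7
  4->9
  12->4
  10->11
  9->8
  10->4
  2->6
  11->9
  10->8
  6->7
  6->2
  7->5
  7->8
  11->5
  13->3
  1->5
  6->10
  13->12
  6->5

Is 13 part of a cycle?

No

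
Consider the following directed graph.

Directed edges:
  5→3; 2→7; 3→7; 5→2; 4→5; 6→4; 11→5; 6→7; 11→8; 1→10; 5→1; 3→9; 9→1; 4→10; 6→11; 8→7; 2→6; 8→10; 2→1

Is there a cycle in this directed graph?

Yes

DFS with white/gray/black marking, starting from 1:
1 gray
  10 gray
  10 black
1 black
2 gray
  6 gray
    7 gray
    7 black
    4 gray
      5 gray
        5→2: 2 is gray → back edge
Back edge found, so a cycle exists: 2 → 6 → 4 → 5 → 2.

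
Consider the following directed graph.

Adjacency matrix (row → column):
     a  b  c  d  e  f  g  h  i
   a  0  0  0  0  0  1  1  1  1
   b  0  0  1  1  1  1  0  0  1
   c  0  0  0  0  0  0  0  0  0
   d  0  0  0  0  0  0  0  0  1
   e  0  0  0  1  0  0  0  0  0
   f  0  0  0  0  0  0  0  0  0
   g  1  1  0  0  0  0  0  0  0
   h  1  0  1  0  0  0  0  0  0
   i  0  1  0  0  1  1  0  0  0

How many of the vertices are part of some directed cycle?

A vertex is on a directed cycle iff it belongs to a strongly connected component of size ≥ 2 (or has a self-loop).
The vertices on cycles are {a, b, d, e, g, h, i} — 7 in total.

7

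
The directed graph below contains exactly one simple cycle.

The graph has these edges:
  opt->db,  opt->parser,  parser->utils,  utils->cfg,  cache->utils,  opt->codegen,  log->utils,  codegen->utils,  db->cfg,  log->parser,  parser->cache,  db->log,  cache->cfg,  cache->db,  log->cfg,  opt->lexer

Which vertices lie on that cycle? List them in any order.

db, log, cache, parser

DFS with gray/black marking from db:
db gray
  cfg gray
  cfg black
  log gray
    utils gray
      utils→cfg: cfg black — skip
    utils black
    parser gray
      cache gray
        cache→db: db is gray → back edge
Back edge closes the cycle db → log → parser → cache → db; its vertices are {db, log, cache, parser}.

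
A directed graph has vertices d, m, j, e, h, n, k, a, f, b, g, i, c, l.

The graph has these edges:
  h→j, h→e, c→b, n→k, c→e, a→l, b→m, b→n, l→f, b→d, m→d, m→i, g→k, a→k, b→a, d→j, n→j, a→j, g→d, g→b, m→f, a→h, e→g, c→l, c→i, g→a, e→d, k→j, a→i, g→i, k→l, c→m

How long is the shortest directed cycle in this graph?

4

For each vertex v, BFS finds the shortest path from v back to v.
The shortest such closed walk is e → g → a → h → e, length 4.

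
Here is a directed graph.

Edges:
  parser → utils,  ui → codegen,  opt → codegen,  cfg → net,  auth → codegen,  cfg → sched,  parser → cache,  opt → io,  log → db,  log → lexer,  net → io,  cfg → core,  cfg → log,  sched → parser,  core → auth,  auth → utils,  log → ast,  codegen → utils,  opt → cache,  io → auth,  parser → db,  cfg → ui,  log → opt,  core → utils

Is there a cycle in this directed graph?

DFS with white/gray/black marking, starting from log:
log gray
  lexer gray
  lexer black
  opt gray
    cache gray
    cache black
    io gray
      auth gray
        codegen gray
          utils gray
          utils black
        codegen black
        auth→utils: utils black — skip
      auth black
    io black
    opt→codegen: codegen black — skip
  opt black
  db gray
  db black
  ast gray
  ast black
log black
net gray
  net→io: io black — skip
net black
cfg gray
  core gray
    core→utils: utils black — skip
    core→auth: auth black — skip
  core black
  ui gray
    ui→codegen: codegen black — skip
  ui black
  cfg→net: net black — skip
  cfg→log: log black — skip
  sched gray
    parser gray
      parser→cache: cache black — skip
      parser→db: db black — skip
      parser→utils: utils black — skip
    parser black
  sched black
cfg black
Every edge goes to a white or black vertex — no back edge, so the graph is acyclic.

No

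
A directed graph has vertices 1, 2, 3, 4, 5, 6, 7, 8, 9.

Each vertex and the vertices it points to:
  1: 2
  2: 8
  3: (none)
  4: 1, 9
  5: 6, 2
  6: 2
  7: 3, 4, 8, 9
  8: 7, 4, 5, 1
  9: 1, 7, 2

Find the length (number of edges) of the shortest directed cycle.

2

For each vertex v, BFS finds the shortest path from v back to v.
The shortest such closed walk is 7 → 8 → 7, length 2.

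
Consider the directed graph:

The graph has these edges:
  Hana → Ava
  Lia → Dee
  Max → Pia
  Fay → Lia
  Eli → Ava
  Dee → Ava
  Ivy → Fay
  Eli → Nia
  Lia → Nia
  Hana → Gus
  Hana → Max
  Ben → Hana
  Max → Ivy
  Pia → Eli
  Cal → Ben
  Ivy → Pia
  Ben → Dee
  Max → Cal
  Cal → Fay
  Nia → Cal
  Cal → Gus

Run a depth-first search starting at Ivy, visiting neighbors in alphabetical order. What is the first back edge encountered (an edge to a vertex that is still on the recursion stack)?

Max->Cal

DFS from Ivy (visiting neighbors in alphabetical order); mark gray on enter, black on exit:
Ivy gray
  Fay gray
    Lia gray
      Dee gray
        Ava gray
        Ava black
      Dee black
      Nia gray
        Cal gray
          Ben gray
            Ben→Dee: Dee black — skip
            Hana gray
              Hana→Ava: Ava black — skip
              Gus gray
              Gus black
              Max gray
                Max→Cal: Cal is gray → back edge
First back edge: Max → Cal.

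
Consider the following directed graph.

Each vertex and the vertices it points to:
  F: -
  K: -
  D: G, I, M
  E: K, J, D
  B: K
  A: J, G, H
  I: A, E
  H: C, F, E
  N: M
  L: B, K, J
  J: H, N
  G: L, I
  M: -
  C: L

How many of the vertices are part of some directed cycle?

9

A vertex is on a directed cycle iff it belongs to a strongly connected component of size ≥ 2 (or has a self-loop).
The vertices on cycles are {A, C, D, E, G, H, I, J, L} — 9 in total.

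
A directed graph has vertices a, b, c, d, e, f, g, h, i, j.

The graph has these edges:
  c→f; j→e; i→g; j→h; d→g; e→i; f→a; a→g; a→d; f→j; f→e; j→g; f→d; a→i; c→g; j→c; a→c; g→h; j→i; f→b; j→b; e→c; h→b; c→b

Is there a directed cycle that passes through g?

No

g lies on a cycle iff there is a path from g back to itself.
Exploring from g, it never reaches itself; equivalently, its strongly connected component is a singleton.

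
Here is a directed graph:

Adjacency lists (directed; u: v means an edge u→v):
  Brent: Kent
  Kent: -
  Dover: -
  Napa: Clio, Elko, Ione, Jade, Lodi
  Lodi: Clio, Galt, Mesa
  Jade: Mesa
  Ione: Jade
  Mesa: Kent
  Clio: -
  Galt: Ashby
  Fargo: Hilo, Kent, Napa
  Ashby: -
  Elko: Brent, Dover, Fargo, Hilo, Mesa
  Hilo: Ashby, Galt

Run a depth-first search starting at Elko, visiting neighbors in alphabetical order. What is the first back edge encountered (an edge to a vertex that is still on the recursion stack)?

Napa->Elko

DFS from Elko (visiting neighbors in alphabetical order); mark gray on enter, black on exit:
Elko gray
  Brent gray
    Kent gray
    Kent black
  Brent black
  Dover gray
  Dover black
  Fargo gray
    Hilo gray
      Ashby gray
      Ashby black
      Galt gray
        Galt→Ashby: Ashby black — skip
      Galt black
    Hilo black
    Fargo→Kent: Kent black — skip
    Napa gray
      Clio gray
      Clio black
      Napa→Elko: Elko is gray → back edge
First back edge: Napa → Elko.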